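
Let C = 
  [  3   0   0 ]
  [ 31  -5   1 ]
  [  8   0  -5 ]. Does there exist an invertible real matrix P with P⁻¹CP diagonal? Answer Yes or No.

Characteristic polynomial: p(t) = t^3 + 7t^2 - 5t - 75 = (t - 3)(t + 5)^2.
t = -5 has algebraic multiplicity 2; rank(C + 5I) = 2, so geometric multiplicity = 1.
Geometric multiplicity < algebraic multiplicity, so C is not diagonalizable.

No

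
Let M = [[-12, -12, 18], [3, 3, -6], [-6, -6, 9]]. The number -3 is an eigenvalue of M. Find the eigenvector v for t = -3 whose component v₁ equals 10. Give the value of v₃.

M + 3I = [[-9, -12, 18], [3, 6, -6], [-6, -6, 12]].
Solving (M + 3I)v = 0 gives the eigenspace spanned by (10, 0, 5).
With v₁ = 10, v = (10, 0, 5), so v₃ = 5.

5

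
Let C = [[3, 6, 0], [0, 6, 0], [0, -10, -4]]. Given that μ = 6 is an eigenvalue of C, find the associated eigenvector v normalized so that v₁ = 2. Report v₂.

1

C − 6I = [[-3, 6, 0], [0, 0, 0], [0, -10, -10]].
Solving (C − 6I)v = 0 gives the eigenspace spanned by (2, 1, -1).
With v₁ = 2, v = (2, 1, -1), so v₂ = 1.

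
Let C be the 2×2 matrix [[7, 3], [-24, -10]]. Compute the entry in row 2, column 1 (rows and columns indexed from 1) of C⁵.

-744

Characteristic polynomial: t^2 + 3t + 2 = (t + 1)(t + 2), so the eigenvalues are -2, -1.
t=-2: eigenvector (-1, 3).
t=-1: eigenvector (3, -8).
P = [[-1, 3], [3, -8]], D = diag(-2, -1), P⁻¹ = [[8, 3], [3, 1]].
C⁵ = P·diag(-32, -1)·P⁻¹ = [[247, 93], [-744, -280]].
The requested entry is -744.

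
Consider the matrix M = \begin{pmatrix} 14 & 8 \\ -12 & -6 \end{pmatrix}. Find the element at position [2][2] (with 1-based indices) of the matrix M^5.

Characteristic polynomial: μ^2 - 8μ + 12 = (μ - 6)(μ - 2), so the eigenvalues are 2, 6.
μ=6: eigenvector (-1, 1).
μ=2: eigenvector (-2, 3).
P = [[-1, -2], [1, 3]], D = diag(6, 2), P⁻¹ = [[-3, -2], [1, 1]].
M⁵ = P·diag(7776, 32)·P⁻¹ = [[23264, 15488], [-23232, -15456]].
The requested entry is -15456.

-15456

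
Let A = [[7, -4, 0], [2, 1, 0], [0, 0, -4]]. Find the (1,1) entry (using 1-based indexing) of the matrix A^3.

223

Characteristic polynomial: λ^3 - 4λ^2 - 17λ + 60 = (λ - 5)(λ - 3)(λ + 4), so the eigenvalues are -4, 3, 5.
λ=5: eigenvector (2, 1, 0).
λ=3: eigenvector (1, 1, 0).
λ=-4: eigenvector (0, 0, 1).
P = [[2, 1, 0], [1, 1, 0], [0, 0, 1]], D = diag(5, 3, -4), P⁻¹ = [[1, -1, 0], [-1, 2, 0], [0, 0, 1]].
A³ = P·diag(125, 27, -64)·P⁻¹ = [[223, -196, 0], [98, -71, 0], [0, 0, -64]].
The requested entry is 223.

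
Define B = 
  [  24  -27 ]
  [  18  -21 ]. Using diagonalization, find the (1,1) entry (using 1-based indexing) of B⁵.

Characteristic polynomial: s^2 - 3s - 18 = (s - 6)(s + 3), so the eigenvalues are -3, 6.
s=-3: eigenvector (1, 1).
s=6: eigenvector (-3, -2).
P = [[1, -3], [1, -2]], D = diag(-3, 6), P⁻¹ = [[-2, 3], [-1, 1]].
B⁵ = P·diag(-243, 7776)·P⁻¹ = [[23814, -24057], [16038, -16281]].
The requested entry is 23814.

23814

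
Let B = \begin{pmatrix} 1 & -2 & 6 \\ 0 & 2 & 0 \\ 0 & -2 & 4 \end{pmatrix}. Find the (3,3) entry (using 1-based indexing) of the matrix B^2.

Characteristic polynomial: r^3 - 7r^2 + 14r - 8 = (r - 4)(r - 2)(r - 1), so the eigenvalues are 1, 2, 4.
r=2: eigenvector (4, 1, 1).
r=1: eigenvector (1, 0, 0).
r=4: eigenvector (2, 0, 1).
P = [[4, 1, 2], [1, 0, 0], [1, 0, 1]], D = diag(2, 1, 4), P⁻¹ = [[0, 1, 0], [1, -2, -2], [0, -1, 1]].
B² = P·diag(4, 1, 16)·P⁻¹ = [[1, -18, 30], [0, 4, 0], [0, -12, 16]].
The requested entry is 16.

16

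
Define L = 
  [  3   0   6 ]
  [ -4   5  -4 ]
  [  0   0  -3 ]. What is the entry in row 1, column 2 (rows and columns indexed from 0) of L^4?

-1088

Characteristic polynomial: t^3 - 5t^2 - 9t + 45 = (t - 5)(t - 3)(t + 3), so the eigenvalues are -3, 3, 5.
t=3: eigenvector (1, 2, 0).
t=5: eigenvector (0, 1, 0).
t=-3: eigenvector (-1, 0, 1).
P = [[1, 0, -1], [2, 1, 0], [0, 0, 1]], D = diag(3, 5, -3), P⁻¹ = [[1, 0, 1], [-2, 1, -2], [0, 0, 1]].
L⁴ = P·diag(81, 625, 81)·P⁻¹ = [[81, 0, 0], [-1088, 625, -1088], [0, 0, 81]].
The requested entry is -1088.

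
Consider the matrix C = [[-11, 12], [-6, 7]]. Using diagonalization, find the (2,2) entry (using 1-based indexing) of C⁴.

Characteristic polynomial: r^2 + 4r - 5 = (r - 1)(r + 5), so the eigenvalues are -5, 1.
r=-5: eigenvector (2, 1).
r=1: eigenvector (1, 1).
P = [[2, 1], [1, 1]], D = diag(-5, 1), P⁻¹ = [[1, -1], [-1, 2]].
C⁴ = P·diag(625, 1)·P⁻¹ = [[1249, -1248], [624, -623]].
The requested entry is -623.

-623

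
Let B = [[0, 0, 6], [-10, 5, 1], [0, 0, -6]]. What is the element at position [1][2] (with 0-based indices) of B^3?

91

Characteristic polynomial: λ^3 + λ^2 - 30λ = λ(λ - 5)(λ + 6), so the eigenvalues are -6, 0, 5.
λ=0: eigenvector (1, 2, 0).
λ=5: eigenvector (0, 1, 0).
λ=-6: eigenvector (-1, -1, 1).
P = [[1, 0, -1], [2, 1, -1], [0, 0, 1]], D = diag(0, 5, -6), P⁻¹ = [[1, 0, 1], [-2, 1, -1], [0, 0, 1]].
B³ = P·diag(0, 125, -216)·P⁻¹ = [[0, 0, 216], [-250, 125, 91], [0, 0, -216]].
The requested entry is 91.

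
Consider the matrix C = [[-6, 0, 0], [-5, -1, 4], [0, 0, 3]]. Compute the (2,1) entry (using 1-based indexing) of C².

35

Characteristic polynomial: t^3 + 4t^2 - 15t - 18 = (t - 3)(t + 1)(t + 6), so the eigenvalues are -6, -1, 3.
t=-6: eigenvector (1, 1, 0).
t=-1: eigenvector (0, 1, 0).
t=3: eigenvector (0, 1, 1).
P = [[1, 0, 0], [1, 1, 1], [0, 0, 1]], D = diag(-6, -1, 3), P⁻¹ = [[1, 0, 0], [-1, 1, -1], [0, 0, 1]].
C² = P·diag(36, 1, 9)·P⁻¹ = [[36, 0, 0], [35, 1, 8], [0, 0, 9]].
The requested entry is 35.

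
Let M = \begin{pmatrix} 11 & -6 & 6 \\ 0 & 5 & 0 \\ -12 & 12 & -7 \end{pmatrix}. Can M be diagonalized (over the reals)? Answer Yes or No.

Characteristic polynomial: p(λ) = λ^3 - 9λ^2 + 15λ + 25 = (λ - 5)^2(λ + 1).
λ = 5 has algebraic multiplicity 2; rank(M − 5I) = 1, so geometric multiplicity = 2.
Every eigenvalue has geometric = algebraic multiplicity, so M is diagonalizable.

Yes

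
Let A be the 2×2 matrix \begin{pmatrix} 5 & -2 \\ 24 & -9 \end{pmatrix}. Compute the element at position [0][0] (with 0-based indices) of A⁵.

Characteristic polynomial: λ^2 + 4λ + 3 = (λ + 1)(λ + 3), so the eigenvalues are -3, -1.
λ=-3: eigenvector (-1, -4).
λ=-1: eigenvector (1, 3).
P = [[-1, 1], [-4, 3]], D = diag(-3, -1), P⁻¹ = [[3, -1], [4, -1]].
A⁵ = P·diag(-243, -1)·P⁻¹ = [[725, -242], [2904, -969]].
The requested entry is 725.

725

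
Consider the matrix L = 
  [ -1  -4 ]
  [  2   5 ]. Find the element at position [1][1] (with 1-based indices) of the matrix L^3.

Characteristic polynomial: t^2 - 4t + 3 = (t - 3)(t - 1), so the eigenvalues are 1, 3.
t=3: eigenvector (-1, 1).
t=1: eigenvector (-2, 1).
P = [[-1, -2], [1, 1]], D = diag(3, 1), P⁻¹ = [[1, 2], [-1, -1]].
L³ = P·diag(27, 1)·P⁻¹ = [[-25, -52], [26, 53]].
The requested entry is -25.

-25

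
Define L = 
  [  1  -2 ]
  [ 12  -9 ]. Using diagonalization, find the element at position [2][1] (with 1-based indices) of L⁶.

Characteristic polynomial: s^2 + 8s + 15 = (s + 3)(s + 5), so the eigenvalues are -5, -3.
s=-5: eigenvector (1, 3).
s=-3: eigenvector (-1, -2).
P = [[1, -1], [3, -2]], D = diag(-5, -3), P⁻¹ = [[-2, 1], [-3, 1]].
L⁶ = P·diag(15625, 729)·P⁻¹ = [[-29063, 14896], [-89376, 45417]].
The requested entry is -89376.

-89376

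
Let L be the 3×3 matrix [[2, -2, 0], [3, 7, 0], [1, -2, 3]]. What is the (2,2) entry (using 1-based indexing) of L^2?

Characteristic polynomial: s^3 - 12s^2 + 47s - 60 = (s - 5)(s - 4)(s - 3), so the eigenvalues are 3, 4, 5.
s=4: eigenvector (1, -1, 3).
s=5: eigenvector (-2, 3, -4).
s=3: eigenvector (0, 0, 1).
P = [[1, -2, 0], [-1, 3, 0], [3, -4, 1]], D = diag(4, 5, 3), P⁻¹ = [[3, 2, 0], [1, 1, 0], [-5, -2, 1]].
L² = P·diag(16, 25, 9)·P⁻¹ = [[-2, -18, 0], [27, 43, 0], [-1, -22, 9]].
The requested entry is 43.

43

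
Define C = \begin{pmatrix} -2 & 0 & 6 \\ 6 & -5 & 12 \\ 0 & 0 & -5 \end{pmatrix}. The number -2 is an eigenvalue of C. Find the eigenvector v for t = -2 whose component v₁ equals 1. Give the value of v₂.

C + 2I = [[0, 0, 6], [6, -3, 12], [0, 0, -3]].
Solving (C + 2I)v = 0 gives the eigenspace spanned by (1, 2, 0).
With v₁ = 1, v = (1, 2, 0), so v₂ = 2.

2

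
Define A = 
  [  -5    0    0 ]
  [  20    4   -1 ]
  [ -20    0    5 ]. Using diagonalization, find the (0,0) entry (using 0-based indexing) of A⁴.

625

Characteristic polynomial: μ^3 - 4μ^2 - 25μ + 100 = (μ - 5)(μ - 4)(μ + 5), so the eigenvalues are -5, 4, 5.
μ=5: eigenvector (0, -1, 1).
μ=4: eigenvector (0, 1, 0).
μ=-5: eigenvector (1, -2, 2).
P = [[0, 0, 1], [-1, 1, -2], [1, 0, 2]], D = diag(5, 4, -5), P⁻¹ = [[-2, 0, 1], [0, 1, 1], [1, 0, 0]].
A⁴ = P·diag(625, 256, 625)·P⁻¹ = [[625, 0, 0], [0, 256, -369], [0, 0, 625]].
The requested entry is 625.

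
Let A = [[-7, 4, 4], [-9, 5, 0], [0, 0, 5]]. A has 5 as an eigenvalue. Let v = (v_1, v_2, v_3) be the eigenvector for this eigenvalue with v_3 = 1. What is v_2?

A − 5I = [[-12, 4, 4], [-9, 0, 0], [0, 0, 0]].
Solving (A − 5I)v = 0 gives the eigenspace spanned by (0, -1, 1).
With v_3 = 1, v = (0, -1, 1), so v_2 = -1.

-1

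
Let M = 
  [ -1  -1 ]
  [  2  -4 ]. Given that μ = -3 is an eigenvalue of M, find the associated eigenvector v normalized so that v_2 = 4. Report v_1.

M + 3I = [[2, -1], [2, -1]].
Solving (M + 3I)v = 0 gives the eigenspace spanned by (2, 4).
With v_2 = 4, v = (2, 4), so v_1 = 2.

2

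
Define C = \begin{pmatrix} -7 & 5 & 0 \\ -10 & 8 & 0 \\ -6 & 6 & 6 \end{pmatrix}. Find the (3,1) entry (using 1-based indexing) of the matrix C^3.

Characteristic polynomial: t^3 - 7t^2 + 36 = (t - 6)(t - 3)(t + 2), so the eigenvalues are -2, 3, 6.
t=6: eigenvector (0, 0, 1).
t=-2: eigenvector (-1, -1, 0).
t=3: eigenvector (1, 2, -2).
P = [[0, -1, 1], [0, -1, 2], [1, 0, -2]], D = diag(6, -2, 3), P⁻¹ = [[-2, 2, 1], [-2, 1, 0], [-1, 1, 0]].
C³ = P·diag(216, -8, 27)·P⁻¹ = [[-43, 35, 0], [-70, 62, 0], [-378, 378, 216]].
The requested entry is -378.

-378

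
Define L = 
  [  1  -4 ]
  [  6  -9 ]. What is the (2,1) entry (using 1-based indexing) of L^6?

-44688

Characteristic polynomial: r^2 + 8r + 15 = (r + 3)(r + 5), so the eigenvalues are -5, -3.
r=-5: eigenvector (-2, -3).
r=-3: eigenvector (1, 1).
P = [[-2, 1], [-3, 1]], D = diag(-5, -3), P⁻¹ = [[1, -1], [3, -2]].
L⁶ = P·diag(15625, 729)·P⁻¹ = [[-29063, 29792], [-44688, 45417]].
The requested entry is -44688.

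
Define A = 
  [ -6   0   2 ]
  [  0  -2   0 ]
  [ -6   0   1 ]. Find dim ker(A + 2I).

A + 2I = [[-4, 0, 2], [0, 0, 0], [-6, 0, 3]].
This matrix has rank 1, so its null space has dimension 3 − 1 = 2.

2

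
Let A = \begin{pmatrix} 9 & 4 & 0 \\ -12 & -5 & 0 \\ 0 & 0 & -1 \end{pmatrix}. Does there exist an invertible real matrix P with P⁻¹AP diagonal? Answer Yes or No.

Characteristic polynomial: p(s) = s^3 - 3s^2 - s + 3 = (s - 3)(s - 1)(s + 1).
All 3 eigenvalues are distinct, so A is diagonalizable.

Yes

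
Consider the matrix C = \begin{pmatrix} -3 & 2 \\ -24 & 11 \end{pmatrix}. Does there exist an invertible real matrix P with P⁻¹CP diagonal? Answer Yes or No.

Characteristic polynomial: p(r) = r^2 - 8r + 15 = (r - 5)(r - 3).
All 2 eigenvalues are distinct, so C is diagonalizable.

Yes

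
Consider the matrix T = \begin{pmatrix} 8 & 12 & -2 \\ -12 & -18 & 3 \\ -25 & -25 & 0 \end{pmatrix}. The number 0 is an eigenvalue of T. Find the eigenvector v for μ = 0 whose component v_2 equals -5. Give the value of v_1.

T = [[8, 12, -2], [-12, -18, 3], [-25, -25, 0]].
Solving (T)v = 0 gives the eigenspace spanned by (5, -5, -10).
With v_2 = -5, v = (5, -5, -10), so v_1 = 5.

5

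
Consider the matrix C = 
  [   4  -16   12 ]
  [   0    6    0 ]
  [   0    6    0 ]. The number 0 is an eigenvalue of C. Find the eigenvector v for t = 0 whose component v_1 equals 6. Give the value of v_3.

C = [[4, -16, 12], [0, 6, 0], [0, 6, 0]].
Solving (C)v = 0 gives the eigenspace spanned by (6, 0, -2).
With v_1 = 6, v = (6, 0, -2), so v_3 = -2.

-2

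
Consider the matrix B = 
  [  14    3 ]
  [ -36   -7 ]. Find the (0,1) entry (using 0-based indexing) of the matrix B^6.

Characteristic polynomial: μ^2 - 7μ + 10 = (μ - 5)(μ - 2), so the eigenvalues are 2, 5.
μ=2: eigenvector (-1, 4).
μ=5: eigenvector (1, -3).
P = [[-1, 1], [4, -3]], D = diag(2, 5), P⁻¹ = [[3, 1], [4, 1]].
B⁶ = P·diag(64, 15625)·P⁻¹ = [[62308, 15561], [-186732, -46619]].
The requested entry is 15561.

15561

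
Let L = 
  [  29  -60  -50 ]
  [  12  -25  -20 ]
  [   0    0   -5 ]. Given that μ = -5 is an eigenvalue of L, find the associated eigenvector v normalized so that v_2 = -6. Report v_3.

-3

L + 5I = [[34, -60, -50], [12, -20, -20], [0, 0, 0]].
Solving (L + 5I)v = 0 gives the eigenspace spanned by (-15, -6, -3).
With v_2 = -6, v = (-15, -6, -3), so v_3 = -3.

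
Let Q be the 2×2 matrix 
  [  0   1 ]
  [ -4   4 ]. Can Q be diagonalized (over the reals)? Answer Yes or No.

No

Characteristic polynomial: p(t) = t^2 - 4t + 4 = (t - 2)^2.
t = 2 has algebraic multiplicity 2; rank(Q − 2I) = 1, so geometric multiplicity = 1.
Geometric multiplicity < algebraic multiplicity, so Q is not diagonalizable.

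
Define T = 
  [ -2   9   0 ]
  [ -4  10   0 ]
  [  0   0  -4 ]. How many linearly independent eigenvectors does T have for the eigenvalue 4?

T − 4I = [[-6, 9, 0], [-4, 6, 0], [0, 0, -8]].
This matrix has rank 2, so its null space has dimension 3 − 2 = 1.

1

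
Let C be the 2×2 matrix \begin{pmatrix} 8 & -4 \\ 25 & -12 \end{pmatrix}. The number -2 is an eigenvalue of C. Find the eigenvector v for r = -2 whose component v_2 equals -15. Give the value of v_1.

-6

C + 2I = [[10, -4], [25, -10]].
Solving (C + 2I)v = 0 gives the eigenspace spanned by (-6, -15).
With v_2 = -15, v = (-6, -15), so v_1 = -6.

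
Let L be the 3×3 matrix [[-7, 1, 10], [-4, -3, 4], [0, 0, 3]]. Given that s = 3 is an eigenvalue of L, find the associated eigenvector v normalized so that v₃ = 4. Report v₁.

4

L − 3I = [[-10, 1, 10], [-4, -6, 4], [0, 0, 0]].
Solving (L − 3I)v = 0 gives the eigenspace spanned by (4, 0, 4).
With v₃ = 4, v = (4, 0, 4), so v₁ = 4.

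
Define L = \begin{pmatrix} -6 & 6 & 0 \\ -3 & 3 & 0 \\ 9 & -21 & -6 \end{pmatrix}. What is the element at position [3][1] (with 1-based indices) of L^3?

243

Characteristic polynomial: r^3 + 9r^2 + 18r = r(r + 3)(r + 6), so the eigenvalues are -6, -3, 0.
r=-3: eigenvector (2, 1, -1).
r=0: eigenvector (1, 1, -2).
r=-6: eigenvector (0, 0, 1).
P = [[2, 1, 0], [1, 1, 0], [-1, -2, 1]], D = diag(-3, 0, -6), P⁻¹ = [[1, -1, 0], [-1, 2, 0], [-1, 3, 1]].
L³ = P·diag(-27, 0, -216)·P⁻¹ = [[-54, 54, 0], [-27, 27, 0], [243, -675, -216]].
The requested entry is 243.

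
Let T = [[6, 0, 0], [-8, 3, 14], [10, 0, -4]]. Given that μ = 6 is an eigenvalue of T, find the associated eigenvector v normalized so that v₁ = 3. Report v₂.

T − 6I = [[0, 0, 0], [-8, -3, 14], [10, 0, -10]].
Solving (T − 6I)v = 0 gives the eigenspace spanned by (3, 6, 3).
With v₁ = 3, v = (3, 6, 3), so v₂ = 6.

6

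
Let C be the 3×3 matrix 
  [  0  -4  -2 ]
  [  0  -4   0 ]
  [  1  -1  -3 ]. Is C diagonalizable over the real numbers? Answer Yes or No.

Characteristic polynomial: p(r) = r^3 + 7r^2 + 14r + 8 = (r + 1)(r + 2)(r + 4).
All 3 eigenvalues are distinct, so C is diagonalizable.

Yes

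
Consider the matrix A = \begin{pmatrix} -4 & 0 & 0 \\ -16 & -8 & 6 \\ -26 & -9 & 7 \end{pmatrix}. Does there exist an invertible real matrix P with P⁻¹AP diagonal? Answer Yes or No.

Characteristic polynomial: p(λ) = λ^3 + 5λ^2 + 2λ - 8 = (λ - 1)(λ + 2)(λ + 4).
All 3 eigenvalues are distinct, so A is diagonalizable.

Yes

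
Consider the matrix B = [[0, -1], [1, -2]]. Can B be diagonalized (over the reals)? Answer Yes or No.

Characteristic polynomial: p(μ) = μ^2 + 2μ + 1 = (μ + 1)^2.
μ = -1 has algebraic multiplicity 2; rank(B + 1I) = 1, so geometric multiplicity = 1.
Geometric multiplicity < algebraic multiplicity, so B is not diagonalizable.

No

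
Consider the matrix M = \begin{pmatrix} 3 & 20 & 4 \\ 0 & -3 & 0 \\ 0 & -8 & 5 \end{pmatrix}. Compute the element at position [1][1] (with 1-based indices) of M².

9

Characteristic polynomial: r^3 - 5r^2 - 9r + 45 = (r - 5)(r - 3)(r + 3), so the eigenvalues are -3, 3, 5.
r=3: eigenvector (1, 0, 0).
r=-3: eigenvector (-4, 1, 1).
r=5: eigenvector (2, 0, 1).
P = [[1, -4, 2], [0, 1, 0], [0, 1, 1]], D = diag(3, -3, 5), P⁻¹ = [[1, 6, -2], [0, 1, 0], [0, -1, 1]].
M² = P·diag(9, 9, 25)·P⁻¹ = [[9, -32, 32], [0, 9, 0], [0, -16, 25]].
The requested entry is 9.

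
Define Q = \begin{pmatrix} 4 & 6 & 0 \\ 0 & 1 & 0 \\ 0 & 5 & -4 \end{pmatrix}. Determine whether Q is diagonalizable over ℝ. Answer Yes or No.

Yes

Characteristic polynomial: p(μ) = μ^3 - μ^2 - 16μ + 16 = (μ - 4)(μ - 1)(μ + 4).
All 3 eigenvalues are distinct, so Q is diagonalizable.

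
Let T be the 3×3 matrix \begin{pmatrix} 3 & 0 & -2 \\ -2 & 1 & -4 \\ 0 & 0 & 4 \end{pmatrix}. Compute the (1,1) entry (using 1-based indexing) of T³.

Characteristic polynomial: r^3 - 8r^2 + 19r - 12 = (r - 4)(r - 3)(r - 1), so the eigenvalues are 1, 3, 4.
r=4: eigenvector (-2, 0, 1).
r=1: eigenvector (0, 1, 0).
r=3: eigenvector (1, -1, 0).
P = [[-2, 0, 1], [0, 1, -1], [1, 0, 0]], D = diag(4, 1, 3), P⁻¹ = [[0, 0, 1], [1, 1, 2], [1, 0, 2]].
T³ = P·diag(64, 1, 27)·P⁻¹ = [[27, 0, -74], [-26, 1, -52], [0, 0, 64]].
The requested entry is 27.

27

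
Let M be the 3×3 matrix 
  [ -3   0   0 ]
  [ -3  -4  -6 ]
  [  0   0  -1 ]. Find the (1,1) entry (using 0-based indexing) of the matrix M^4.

Characteristic polynomial: r^3 + 8r^2 + 19r + 12 = (r + 1)(r + 3)(r + 4), so the eigenvalues are -4, -3, -1.
r=-1: eigenvector (0, -2, 1).
r=-4: eigenvector (0, 1, 0).
r=-3: eigenvector (1, -3, 0).
P = [[0, 0, 1], [-2, 1, -3], [1, 0, 0]], D = diag(-1, -4, -3), P⁻¹ = [[0, 0, 1], [3, 1, 2], [1, 0, 0]].
M⁴ = P·diag(1, 256, 81)·P⁻¹ = [[81, 0, 0], [525, 256, 510], [0, 0, 1]].
The requested entry is 256.

256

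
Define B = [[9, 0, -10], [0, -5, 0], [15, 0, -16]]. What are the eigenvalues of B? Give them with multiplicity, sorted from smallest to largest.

Characteristic polynomial: p(s) = s^3 + 12s^2 + 41s + 30 = (s + 1)(s + 5)(s + 6).
Roots (with multiplicity): -6, -5, -1.

-6, -5, -1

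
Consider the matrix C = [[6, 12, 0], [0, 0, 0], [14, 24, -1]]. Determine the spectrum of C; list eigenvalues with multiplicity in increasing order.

Characteristic polynomial: p(s) = s^3 - 5s^2 - 6s = s(s - 6)(s + 1).
Roots (with multiplicity): -1, 0, 6.

-1, 0, 6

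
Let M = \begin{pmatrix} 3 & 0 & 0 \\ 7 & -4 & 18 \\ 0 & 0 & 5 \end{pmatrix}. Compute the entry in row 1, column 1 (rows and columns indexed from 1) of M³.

Characteristic polynomial: λ^3 - 4λ^2 - 17λ + 60 = (λ - 5)(λ - 3)(λ + 4), so the eigenvalues are -4, 3, 5.
λ=-4: eigenvector (0, 1, 0).
λ=3: eigenvector (1, 1, 0).
λ=5: eigenvector (0, 2, 1).
P = [[0, 1, 0], [1, 1, 2], [0, 0, 1]], D = diag(-4, 3, 5), P⁻¹ = [[-1, 1, -2], [1, 0, 0], [0, 0, 1]].
M³ = P·diag(-64, 27, 125)·P⁻¹ = [[27, 0, 0], [91, -64, 378], [0, 0, 125]].
The requested entry is 27.

27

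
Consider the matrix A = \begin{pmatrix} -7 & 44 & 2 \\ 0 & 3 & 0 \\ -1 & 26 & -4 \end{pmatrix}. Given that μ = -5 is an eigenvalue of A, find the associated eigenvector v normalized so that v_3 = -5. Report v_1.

-5

A + 5I = [[-2, 44, 2], [0, 8, 0], [-1, 26, 1]].
Solving (A + 5I)v = 0 gives the eigenspace spanned by (-5, 0, -5).
With v_3 = -5, v = (-5, 0, -5), so v_1 = -5.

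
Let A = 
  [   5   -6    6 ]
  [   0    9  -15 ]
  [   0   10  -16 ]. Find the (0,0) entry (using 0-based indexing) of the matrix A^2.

Characteristic polynomial: s^3 + 2s^2 - 29s - 30 = (s - 5)(s + 1)(s + 6), so the eigenvalues are -6, -1, 5.
s=-1: eigenvector (1, 3, 2).
s=-6: eigenvector (0, -1, -1).
s=5: eigenvector (1, 0, 0).
P = [[1, 0, 1], [3, -1, 0], [2, -1, 0]], D = diag(-1, -6, 5), P⁻¹ = [[0, 1, -1], [0, 2, -3], [1, -1, 1]].
A² = P·diag(1, 36, 25)·P⁻¹ = [[25, -24, 24], [0, -69, 105], [0, -70, 106]].
The requested entry is 25.

25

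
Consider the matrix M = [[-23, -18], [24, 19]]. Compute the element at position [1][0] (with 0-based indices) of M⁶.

-62496

Characteristic polynomial: r^2 + 4r - 5 = (r - 1)(r + 5), so the eigenvalues are -5, 1.
r=1: eigenvector (-3, 4).
r=-5: eigenvector (1, -1).
P = [[-3, 1], [4, -1]], D = diag(1, -5), P⁻¹ = [[1, 1], [4, 3]].
M⁶ = P·diag(1, 15625)·P⁻¹ = [[62497, 46872], [-62496, -46871]].
The requested entry is -62496.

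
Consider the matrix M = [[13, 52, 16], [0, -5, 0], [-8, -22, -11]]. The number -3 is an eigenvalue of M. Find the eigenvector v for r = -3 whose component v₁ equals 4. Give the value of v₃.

-4

M + 3I = [[16, 52, 16], [0, -2, 0], [-8, -22, -8]].
Solving (M + 3I)v = 0 gives the eigenspace spanned by (4, 0, -4).
With v₁ = 4, v = (4, 0, -4), so v₃ = -4.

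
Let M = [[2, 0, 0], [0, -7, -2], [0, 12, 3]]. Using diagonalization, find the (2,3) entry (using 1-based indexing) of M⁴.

Characteristic polynomial: λ^3 + 2λ^2 - 5λ - 6 = (λ - 2)(λ + 1)(λ + 3), so the eigenvalues are -3, -1, 2.
λ=2: eigenvector (1, 0, 0).
λ=-3: eigenvector (0, 1, -2).
λ=-1: eigenvector (0, -1, 3).
P = [[1, 0, 0], [0, 1, -1], [0, -2, 3]], D = diag(2, -3, -1), P⁻¹ = [[1, 0, 0], [0, 3, 1], [0, 2, 1]].
M⁴ = P·diag(16, 81, 1)·P⁻¹ = [[16, 0, 0], [0, 241, 80], [0, -480, -159]].
The requested entry is 80.

80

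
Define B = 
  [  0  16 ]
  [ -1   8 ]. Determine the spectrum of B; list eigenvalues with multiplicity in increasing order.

Characteristic polynomial: p(λ) = λ^2 - 8λ + 16 = (λ - 4)^2.
Roots (with multiplicity): 4, 4.

4, 4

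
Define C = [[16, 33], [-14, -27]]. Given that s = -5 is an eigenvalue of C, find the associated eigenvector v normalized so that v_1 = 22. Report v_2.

-14

C + 5I = [[21, 33], [-14, -22]].
Solving (C + 5I)v = 0 gives the eigenspace spanned by (22, -14).
With v_1 = 22, v = (22, -14), so v_2 = -14.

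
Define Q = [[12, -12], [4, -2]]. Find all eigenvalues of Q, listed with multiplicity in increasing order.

Characteristic polynomial: p(λ) = λ^2 - 10λ + 24 = (λ - 6)(λ - 4).
Roots (with multiplicity): 4, 6.

4, 6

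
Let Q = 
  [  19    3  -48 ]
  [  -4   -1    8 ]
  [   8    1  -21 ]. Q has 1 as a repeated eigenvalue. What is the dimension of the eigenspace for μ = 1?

Q − 1I = [[18, 3, -48], [-4, -2, 8], [8, 1, -22]].
This matrix has rank 2, so its null space has dimension 3 − 2 = 1.

1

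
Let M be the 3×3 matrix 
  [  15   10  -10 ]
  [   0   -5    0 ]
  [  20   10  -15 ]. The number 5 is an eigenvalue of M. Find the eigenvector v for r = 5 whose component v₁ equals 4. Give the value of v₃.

M − 5I = [[10, 10, -10], [0, -10, 0], [20, 10, -20]].
Solving (M − 5I)v = 0 gives the eigenspace spanned by (4, 0, 4).
With v₁ = 4, v = (4, 0, 4), so v₃ = 4.

4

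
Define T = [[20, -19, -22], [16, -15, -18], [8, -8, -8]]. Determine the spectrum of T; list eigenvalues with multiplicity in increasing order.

-4, 0, 1

Characteristic polynomial: p(μ) = μ^3 + 3μ^2 - 4μ = μ(μ - 1)(μ + 4).
Roots (with multiplicity): -4, 0, 1.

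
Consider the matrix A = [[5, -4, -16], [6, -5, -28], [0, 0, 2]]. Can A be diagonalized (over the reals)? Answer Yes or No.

Yes

Characteristic polynomial: p(r) = r^3 - 2r^2 - r + 2 = (r - 2)(r - 1)(r + 1).
All 3 eigenvalues are distinct, so A is diagonalizable.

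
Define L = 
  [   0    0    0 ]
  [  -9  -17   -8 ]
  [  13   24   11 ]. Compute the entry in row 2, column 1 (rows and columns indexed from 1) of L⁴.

Characteristic polynomial: r^3 + 6r^2 + 5r = r(r + 1)(r + 5), so the eigenvalues are -5, -1, 0.
r=0: eigenvector (1, -1, 1).
r=-1: eigenvector (0, 1, -2).
r=-5: eigenvector (0, 2, -3).
P = [[1, 0, 0], [-1, 1, 2], [1, -2, -3]], D = diag(0, -1, -5), P⁻¹ = [[1, 0, 0], [-1, -3, -2], [1, 2, 1]].
L⁴ = P·diag(0, 1, 625)·P⁻¹ = [[0, 0, 0], [1249, 2497, 1248], [-1873, -3744, -1871]].
The requested entry is 1249.

1249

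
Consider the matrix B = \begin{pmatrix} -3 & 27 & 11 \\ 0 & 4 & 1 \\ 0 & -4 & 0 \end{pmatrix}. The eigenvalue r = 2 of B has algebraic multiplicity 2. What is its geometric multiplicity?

1

B − 2I = [[-5, 27, 11], [0, 2, 1], [0, -4, -2]].
This matrix has rank 2, so its null space has dimension 3 − 2 = 1.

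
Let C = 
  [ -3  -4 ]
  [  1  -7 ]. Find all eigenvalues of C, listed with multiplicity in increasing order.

Characteristic polynomial: p(λ) = λ^2 + 10λ + 25 = (λ + 5)^2.
Roots (with multiplicity): -5, -5.

-5, -5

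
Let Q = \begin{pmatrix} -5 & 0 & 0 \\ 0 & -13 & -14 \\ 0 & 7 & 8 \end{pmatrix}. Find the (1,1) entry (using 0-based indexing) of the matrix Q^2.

Characteristic polynomial: μ^3 + 10μ^2 + 19μ - 30 = (μ - 1)(μ + 5)(μ + 6), so the eigenvalues are -6, -5, 1.
μ=1: eigenvector (0, 1, -1).
μ=-5: eigenvector (1, 0, 0).
μ=-6: eigenvector (0, 2, -1).
P = [[0, 1, 0], [1, 0, 2], [-1, 0, -1]], D = diag(1, -5, -6), P⁻¹ = [[0, -1, -2], [1, 0, 0], [0, 1, 1]].
Q² = P·diag(1, 25, 36)·P⁻¹ = [[25, 0, 0], [0, 71, 70], [0, -35, -34]].
The requested entry is 71.

71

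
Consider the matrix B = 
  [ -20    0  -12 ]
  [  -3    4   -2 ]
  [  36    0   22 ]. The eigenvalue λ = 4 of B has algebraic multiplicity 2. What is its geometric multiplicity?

B − 4I = [[-24, 0, -12], [-3, 0, -2], [36, 0, 18]].
This matrix has rank 2, so its null space has dimension 3 − 2 = 1.

1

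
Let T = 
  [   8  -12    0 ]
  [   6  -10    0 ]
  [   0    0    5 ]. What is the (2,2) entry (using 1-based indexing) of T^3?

Characteristic polynomial: s^3 - 3s^2 - 18s + 40 = (s - 5)(s - 2)(s + 4), so the eigenvalues are -4, 2, 5.
s=-4: eigenvector (1, 1, 0).
s=2: eigenvector (-2, -1, 0).
s=5: eigenvector (0, 0, 1).
P = [[1, -2, 0], [1, -1, 0], [0, 0, 1]], D = diag(-4, 2, 5), P⁻¹ = [[-1, 2, 0], [-1, 1, 0], [0, 0, 1]].
T³ = P·diag(-64, 8, 125)·P⁻¹ = [[80, -144, 0], [72, -136, 0], [0, 0, 125]].
The requested entry is -136.

-136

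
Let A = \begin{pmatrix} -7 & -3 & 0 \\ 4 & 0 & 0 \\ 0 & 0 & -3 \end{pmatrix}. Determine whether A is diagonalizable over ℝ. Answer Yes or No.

Yes

Characteristic polynomial: p(μ) = μ^3 + 10μ^2 + 33μ + 36 = (μ + 3)^2(μ + 4).
μ = -3 has algebraic multiplicity 2; rank(A + 3I) = 1, so geometric multiplicity = 2.
Every eigenvalue has geometric = algebraic multiplicity, so A is diagonalizable.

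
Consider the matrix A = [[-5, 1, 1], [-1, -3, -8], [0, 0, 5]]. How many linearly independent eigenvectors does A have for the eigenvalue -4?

A + 4I = [[-1, 1, 1], [-1, 1, -8], [0, 0, 9]].
This matrix has rank 2, so its null space has dimension 3 − 2 = 1.

1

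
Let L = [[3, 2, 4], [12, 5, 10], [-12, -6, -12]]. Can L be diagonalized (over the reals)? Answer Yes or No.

Yes

Characteristic polynomial: p(λ) = λ^3 + 4λ^2 + 3λ = λ(λ + 1)(λ + 3).
All 3 eigenvalues are distinct, so L is diagonalizable.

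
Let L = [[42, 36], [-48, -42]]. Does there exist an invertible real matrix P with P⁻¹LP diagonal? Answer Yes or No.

Yes

Characteristic polynomial: p(μ) = μ^2 - 36 = (μ - 6)(μ + 6).
All 2 eigenvalues are distinct, so L is diagonalizable.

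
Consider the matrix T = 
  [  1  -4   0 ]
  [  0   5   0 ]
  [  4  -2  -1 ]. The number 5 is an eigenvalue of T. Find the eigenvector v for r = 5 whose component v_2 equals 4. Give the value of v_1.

-4

T − 5I = [[-4, -4, 0], [0, 0, 0], [4, -2, -6]].
Solving (T − 5I)v = 0 gives the eigenspace spanned by (-4, 4, -4).
With v_2 = 4, v = (-4, 4, -4), so v_1 = -4.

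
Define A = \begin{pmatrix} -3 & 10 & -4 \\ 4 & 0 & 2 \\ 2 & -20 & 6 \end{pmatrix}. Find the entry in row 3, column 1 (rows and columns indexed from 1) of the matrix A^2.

-74

Characteristic polynomial: μ^3 - 3μ^2 - 10μ = μ(μ - 5)(μ + 2), so the eigenvalues are -2, 0, 5.
μ=5: eigenvector (1, 0, -2).
μ=0: eigenvector (-2, 1, 4).
μ=-2: eigenvector (2, -1, -3).
P = [[1, -2, 2], [0, 1, -1], [-2, 4, -3]], D = diag(5, 0, -2), P⁻¹ = [[1, 2, 0], [2, 1, 1], [2, 0, 1]].
A² = P·diag(25, 0, 4)·P⁻¹ = [[41, 50, 8], [-8, 0, -4], [-74, -100, -12]].
The requested entry is -74.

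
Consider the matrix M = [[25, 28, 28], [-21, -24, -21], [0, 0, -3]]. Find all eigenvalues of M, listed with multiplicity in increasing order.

-3, -3, 4

Characteristic polynomial: p(r) = r^3 + 2r^2 - 15r - 36 = (r - 4)(r + 3)^2.
Roots (with multiplicity): -3, -3, 4.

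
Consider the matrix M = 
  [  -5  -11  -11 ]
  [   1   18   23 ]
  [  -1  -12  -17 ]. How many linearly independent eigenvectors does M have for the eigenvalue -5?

M + 5I = [[0, -11, -11], [1, 23, 23], [-1, -12, -12]].
This matrix has rank 2, so its null space has dimension 3 − 2 = 1.

1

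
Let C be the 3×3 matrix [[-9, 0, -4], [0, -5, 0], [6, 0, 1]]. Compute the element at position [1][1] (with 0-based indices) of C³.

Characteristic polynomial: t^3 + 13t^2 + 55t + 75 = (t + 3)(t + 5)^2, so the eigenvalues are -5, -5, -3.
t=-5: eigenvector (1, 0, -1).
t=-3: eigenvector (-2, 0, 3).
t=-5: eigenvector (0, 1, 0).
P = [[1, -2, 0], [0, 0, 1], [-1, 3, 0]], D = diag(-5, -3, -5), P⁻¹ = [[3, 0, 2], [1, 0, 1], [0, 1, 0]].
C³ = P·diag(-125, -27, -125)·P⁻¹ = [[-321, 0, -196], [0, -125, 0], [294, 0, 169]].
The requested entry is -125.

-125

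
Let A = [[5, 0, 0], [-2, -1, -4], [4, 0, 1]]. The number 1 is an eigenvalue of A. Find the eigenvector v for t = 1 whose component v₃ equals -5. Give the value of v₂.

10

A − 1I = [[4, 0, 0], [-2, -2, -4], [4, 0, 0]].
Solving (A − 1I)v = 0 gives the eigenspace spanned by (0, 10, -5).
With v₃ = -5, v = (0, 10, -5), so v₂ = 10.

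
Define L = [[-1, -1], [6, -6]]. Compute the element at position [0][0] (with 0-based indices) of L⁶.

-6005

Characteristic polynomial: t^2 + 7t + 12 = (t + 3)(t + 4), so the eigenvalues are -4, -3.
t=-3: eigenvector (1, 2).
t=-4: eigenvector (1, 3).
P = [[1, 1], [2, 3]], D = diag(-3, -4), P⁻¹ = [[3, -1], [-2, 1]].
L⁶ = P·diag(729, 4096)·P⁻¹ = [[-6005, 3367], [-20202, 10830]].
The requested entry is -6005.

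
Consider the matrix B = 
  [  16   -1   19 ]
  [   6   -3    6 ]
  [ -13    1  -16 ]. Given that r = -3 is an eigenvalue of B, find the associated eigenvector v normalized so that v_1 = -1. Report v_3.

B + 3I = [[19, -1, 19], [6, 0, 6], [-13, 1, -13]].
Solving (B + 3I)v = 0 gives the eigenspace spanned by (-1, 0, 1).
With v_1 = -1, v = (-1, 0, 1), so v_3 = 1.

1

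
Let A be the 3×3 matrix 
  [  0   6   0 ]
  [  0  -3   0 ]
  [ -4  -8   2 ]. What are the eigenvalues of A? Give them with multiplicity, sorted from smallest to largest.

-3, 0, 2

Characteristic polynomial: p(μ) = μ^3 + μ^2 - 6μ = μ(μ - 2)(μ + 3).
Roots (with multiplicity): -3, 0, 2.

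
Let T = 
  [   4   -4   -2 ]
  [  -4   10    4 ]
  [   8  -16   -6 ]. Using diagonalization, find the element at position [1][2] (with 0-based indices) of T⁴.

Characteristic polynomial: s^3 - 8s^2 + 20s - 16 = (s - 4)(s - 2)^2, so the eigenvalues are 2, 2, 4.
s=4: eigenvector (1, -2, 4).
s=2: eigenvector (0, 1, -2).
s=2: eigenvector (1, -2, 5).
P = [[1, 0, 1], [-2, 1, -2], [4, -2, 5]], D = diag(4, 2, 2), P⁻¹ = [[1, -2, -1], [2, 1, 0], [0, 2, 1]].
T⁴ = P·diag(256, 16, 16)·P⁻¹ = [[256, -480, -240], [-480, 976, 480], [960, -1920, -944]].
The requested entry is 480.

480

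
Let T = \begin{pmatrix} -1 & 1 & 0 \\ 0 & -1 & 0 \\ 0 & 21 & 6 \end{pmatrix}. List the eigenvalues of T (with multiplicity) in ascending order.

-1, -1, 6

Characteristic polynomial: p(λ) = λ^3 - 4λ^2 - 11λ - 6 = (λ - 6)(λ + 1)^2.
Roots (with multiplicity): -1, -1, 6.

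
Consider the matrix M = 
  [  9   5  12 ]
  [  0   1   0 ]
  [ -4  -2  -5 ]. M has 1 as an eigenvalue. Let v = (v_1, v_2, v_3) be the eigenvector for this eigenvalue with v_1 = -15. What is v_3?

10

M − 1I = [[8, 5, 12], [0, 0, 0], [-4, -2, -6]].
Solving (M − 1I)v = 0 gives the eigenspace spanned by (-15, 0, 10).
With v_1 = -15, v = (-15, 0, 10), so v_3 = 10.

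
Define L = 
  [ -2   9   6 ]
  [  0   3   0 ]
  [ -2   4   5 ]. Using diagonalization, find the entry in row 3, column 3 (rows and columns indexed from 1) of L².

Characteristic polynomial: t^3 - 6t^2 + 11t - 6 = (t - 3)(t - 2)(t - 1), so the eigenvalues are 1, 2, 3.
t=2: eigenvector (-3, 0, -2).
t=3: eigenvector (3, 1, 1).
t=1: eigenvector (2, 0, 1).
P = [[-3, 3, 2], [0, 1, 0], [-2, 1, 1]], D = diag(2, 3, 1), P⁻¹ = [[1, -1, -2], [0, 1, 0], [2, -3, -3]].
L² = P·diag(4, 9, 1)·P⁻¹ = [[-8, 33, 18], [0, 9, 0], [-6, 14, 13]].
The requested entry is 13.

13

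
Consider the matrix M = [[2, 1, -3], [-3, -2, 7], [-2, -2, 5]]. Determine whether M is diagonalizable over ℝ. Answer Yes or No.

No

Characteristic polynomial: p(λ) = λ^3 - 5λ^2 + 7λ - 3 = (λ - 3)(λ - 1)^2.
λ = 1 has algebraic multiplicity 2; rank(M − 1I) = 2, so geometric multiplicity = 1.
Geometric multiplicity < algebraic multiplicity, so M is not diagonalizable.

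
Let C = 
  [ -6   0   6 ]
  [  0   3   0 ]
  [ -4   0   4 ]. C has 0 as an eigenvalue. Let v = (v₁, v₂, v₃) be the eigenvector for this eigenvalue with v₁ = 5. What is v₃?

5

C = [[-6, 0, 6], [0, 3, 0], [-4, 0, 4]].
Solving (C)v = 0 gives the eigenspace spanned by (5, 0, 5).
With v₁ = 5, v = (5, 0, 5), so v₃ = 5.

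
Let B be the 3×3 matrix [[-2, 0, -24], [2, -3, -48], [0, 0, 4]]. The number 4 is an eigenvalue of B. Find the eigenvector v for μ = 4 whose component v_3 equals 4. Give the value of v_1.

B − 4I = [[-6, 0, -24], [2, -7, -48], [0, 0, 0]].
Solving (B − 4I)v = 0 gives the eigenspace spanned by (-16, -32, 4).
With v_3 = 4, v = (-16, -32, 4), so v_1 = -16.

-16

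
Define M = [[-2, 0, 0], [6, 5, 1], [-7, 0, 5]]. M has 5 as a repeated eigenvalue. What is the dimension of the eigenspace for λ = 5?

1

M − 5I = [[-7, 0, 0], [6, 0, 1], [-7, 0, 0]].
This matrix has rank 2, so its null space has dimension 3 − 2 = 1.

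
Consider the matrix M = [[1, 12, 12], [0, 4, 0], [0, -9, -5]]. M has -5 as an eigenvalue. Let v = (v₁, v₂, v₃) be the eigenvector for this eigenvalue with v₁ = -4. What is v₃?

2

M + 5I = [[6, 12, 12], [0, 9, 0], [0, -9, 0]].
Solving (M + 5I)v = 0 gives the eigenspace spanned by (-4, 0, 2).
With v₁ = -4, v = (-4, 0, 2), so v₃ = 2.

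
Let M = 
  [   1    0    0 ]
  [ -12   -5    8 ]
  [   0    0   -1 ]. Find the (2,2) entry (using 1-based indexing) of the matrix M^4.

625

Characteristic polynomial: λ^3 + 5λ^2 - λ - 5 = (λ - 1)(λ + 1)(λ + 5), so the eigenvalues are -5, -1, 1.
λ=1: eigenvector (1, -2, 0).
λ=-5: eigenvector (0, 1, 0).
λ=-1: eigenvector (0, 2, 1).
P = [[1, 0, 0], [-2, 1, 2], [0, 0, 1]], D = diag(1, -5, -1), P⁻¹ = [[1, 0, 0], [2, 1, -2], [0, 0, 1]].
M⁴ = P·diag(1, 625, 1)·P⁻¹ = [[1, 0, 0], [1248, 625, -1248], [0, 0, 1]].
The requested entry is 625.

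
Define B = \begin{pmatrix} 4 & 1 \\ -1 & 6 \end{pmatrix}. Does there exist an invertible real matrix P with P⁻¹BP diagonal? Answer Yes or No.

No

Characteristic polynomial: p(λ) = λ^2 - 10λ + 25 = (λ - 5)^2.
λ = 5 has algebraic multiplicity 2; rank(B − 5I) = 1, so geometric multiplicity = 1.
Geometric multiplicity < algebraic multiplicity, so B is not diagonalizable.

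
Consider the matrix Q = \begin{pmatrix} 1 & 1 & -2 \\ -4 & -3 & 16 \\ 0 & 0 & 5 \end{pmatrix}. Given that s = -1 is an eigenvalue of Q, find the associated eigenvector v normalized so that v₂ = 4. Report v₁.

Q + 1I = [[2, 1, -2], [-4, -2, 16], [0, 0, 6]].
Solving (Q + 1I)v = 0 gives the eigenspace spanned by (-2, 4, 0).
With v₂ = 4, v = (-2, 4, 0), so v₁ = -2.

-2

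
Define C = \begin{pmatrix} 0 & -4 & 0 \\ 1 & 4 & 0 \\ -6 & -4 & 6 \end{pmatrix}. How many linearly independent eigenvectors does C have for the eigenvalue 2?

C − 2I = [[-2, -4, 0], [1, 2, 0], [-6, -4, 4]].
This matrix has rank 2, so its null space has dimension 3 − 2 = 1.

1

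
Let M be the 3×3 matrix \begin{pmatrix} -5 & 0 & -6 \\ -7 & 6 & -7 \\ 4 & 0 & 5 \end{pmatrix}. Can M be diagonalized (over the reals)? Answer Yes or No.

Yes

Characteristic polynomial: p(s) = s^3 - 6s^2 - s + 6 = (s - 6)(s - 1)(s + 1).
All 3 eigenvalues are distinct, so M is diagonalizable.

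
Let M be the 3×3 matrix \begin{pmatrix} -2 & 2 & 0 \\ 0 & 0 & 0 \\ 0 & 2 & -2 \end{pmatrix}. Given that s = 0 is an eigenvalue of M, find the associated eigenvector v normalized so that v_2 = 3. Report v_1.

3

M = [[-2, 2, 0], [0, 0, 0], [0, 2, -2]].
Solving (M)v = 0 gives the eigenspace spanned by (3, 3, 3).
With v_2 = 3, v = (3, 3, 3), so v_1 = 3.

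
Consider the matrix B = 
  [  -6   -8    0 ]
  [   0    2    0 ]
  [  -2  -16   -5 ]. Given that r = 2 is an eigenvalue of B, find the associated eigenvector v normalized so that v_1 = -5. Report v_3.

B − 2I = [[-8, -8, 0], [0, 0, 0], [-2, -16, -7]].
Solving (B − 2I)v = 0 gives the eigenspace spanned by (-5, 5, -10).
With v_1 = -5, v = (-5, 5, -10), so v_3 = -10.

-10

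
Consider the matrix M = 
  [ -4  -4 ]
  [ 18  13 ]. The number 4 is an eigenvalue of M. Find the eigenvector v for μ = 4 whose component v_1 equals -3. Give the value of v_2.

M − 4I = [[-8, -4], [18, 9]].
Solving (M − 4I)v = 0 gives the eigenspace spanned by (-3, 6).
With v_1 = -3, v = (-3, 6), so v_2 = 6.

6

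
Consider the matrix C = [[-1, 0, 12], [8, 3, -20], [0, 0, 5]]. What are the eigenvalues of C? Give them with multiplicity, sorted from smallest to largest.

-1, 3, 5

Characteristic polynomial: p(λ) = λ^3 - 7λ^2 + 7λ + 15 = (λ - 5)(λ - 3)(λ + 1).
Roots (with multiplicity): -1, 3, 5.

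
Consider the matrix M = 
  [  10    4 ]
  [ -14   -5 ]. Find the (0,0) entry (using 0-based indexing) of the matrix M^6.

Characteristic polynomial: μ^2 - 5μ + 6 = (μ - 3)(μ - 2), so the eigenvalues are 2, 3.
μ=3: eigenvector (4, -7).
μ=2: eigenvector (-1, 2).
P = [[4, -1], [-7, 2]], D = diag(3, 2), P⁻¹ = [[2, 1], [7, 4]].
M⁶ = P·diag(729, 64)·P⁻¹ = [[5384, 2660], [-9310, -4591]].
The requested entry is 5384.

5384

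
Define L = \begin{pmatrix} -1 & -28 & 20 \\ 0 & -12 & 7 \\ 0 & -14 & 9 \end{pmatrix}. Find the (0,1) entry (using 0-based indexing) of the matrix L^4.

Characteristic polynomial: t^3 + 4t^2 - 7t - 10 = (t - 2)(t + 1)(t + 5), so the eigenvalues are -5, -1, 2.
t=-1: eigenvector (1, 0, 0).
t=2: eigenvector (-4, -1, -2).
t=-5: eigenvector (2, 1, 1).
P = [[1, -4, 2], [0, -1, 1], [0, -2, 1]], D = diag(-1, 2, -5), P⁻¹ = [[1, 0, -2], [0, 1, -1], [0, 2, -1]].
L⁴ = P·diag(1, 16, 625)·P⁻¹ = [[1, 2436, -1188], [0, 1234, -609], [0, 1218, -593]].
The requested entry is 2436.

2436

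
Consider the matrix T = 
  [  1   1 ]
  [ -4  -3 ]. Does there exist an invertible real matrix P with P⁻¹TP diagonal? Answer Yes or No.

Characteristic polynomial: p(λ) = λ^2 + 2λ + 1 = (λ + 1)^2.
λ = -1 has algebraic multiplicity 2; rank(T + 1I) = 1, so geometric multiplicity = 1.
Geometric multiplicity < algebraic multiplicity, so T is not diagonalizable.

No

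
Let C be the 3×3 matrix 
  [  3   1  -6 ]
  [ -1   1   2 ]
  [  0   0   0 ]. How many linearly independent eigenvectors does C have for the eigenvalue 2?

1

C − 2I = [[1, 1, -6], [-1, -1, 2], [0, 0, -2]].
This matrix has rank 2, so its null space has dimension 3 − 2 = 1.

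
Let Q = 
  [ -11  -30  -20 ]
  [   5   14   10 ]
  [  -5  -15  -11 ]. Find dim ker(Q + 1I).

2

Q + 1I = [[-10, -30, -20], [5, 15, 10], [-5, -15, -10]].
This matrix has rank 1, so its null space has dimension 3 − 1 = 2.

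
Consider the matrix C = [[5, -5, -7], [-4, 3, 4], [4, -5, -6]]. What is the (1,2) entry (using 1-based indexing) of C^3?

-35

Characteristic polynomial: μ^3 - 2μ^2 - 5μ + 6 = (μ - 3)(μ - 1)(μ + 2), so the eigenvalues are -2, 1, 3.
μ=3: eigenvector (1, -1, 1).
μ=1: eigenvector (-1, 2, -2).
μ=-2: eigenvector (1, 0, 1).
P = [[1, -1, 1], [-1, 2, 0], [1, -2, 1]], D = diag(3, 1, -2), P⁻¹ = [[2, -1, -2], [1, 0, -1], [0, 1, 1]].
C³ = P·diag(27, 1, -8)·P⁻¹ = [[53, -35, -61], [-52, 27, 52], [52, -35, -60]].
The requested entry is -35.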